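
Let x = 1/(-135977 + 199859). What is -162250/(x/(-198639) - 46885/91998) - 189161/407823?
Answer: 2145728144799016521499147/6739786810045528629 ≈ 3.1837e+5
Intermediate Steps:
x = 1/63882 ≈ 1.5654e-5
-162250/(x/(-198639) - 46885/91998) - 189161/407823 = -162250/((1/63882)/(-198639) - 46885/91998) - 189161/407823 = -162250/((1/63882)*(-1/198639) - 46885*1/91998) - 189161*1/407823 = -162250/(-1/12689456598 - 46885/91998) - 189161/407823 = -162250/(-16526254796923/32427906336189) - 189161/407823 = -162250*(-32427906336189/16526254796923) - 189161/407823 = 5261427803046665250/16526254796923 - 189161/407823 = 2145728144799016521499147/6739786810045528629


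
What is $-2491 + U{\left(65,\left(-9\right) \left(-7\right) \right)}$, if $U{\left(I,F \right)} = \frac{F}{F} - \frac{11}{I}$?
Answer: $- \frac{161861}{65} \approx -2490.2$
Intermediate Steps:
$U{\left(I,F \right)} = 1 - \frac{11}{I}$
$-2491 + U{\left(65,\left(-9\right) \left(-7\right) \right)} = -2491 + \frac{-11 + 65}{65} = -2491 + \frac{1}{65} \cdot 54 = -2491 + \frac{54}{65} = - \frac{161861}{65}$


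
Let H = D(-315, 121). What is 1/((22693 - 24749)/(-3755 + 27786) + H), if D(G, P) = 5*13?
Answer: 24031/1559959 ≈ 0.015405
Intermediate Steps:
D(G, P) = 65
H = 65
1/((22693 - 24749)/(-3755 + 27786) + H) = 1/((22693 - 24749)/(-3755 + 27786) + 65) = 1/(-2056/24031 + 65) = 1/(1559959/24031) = 24031/1559959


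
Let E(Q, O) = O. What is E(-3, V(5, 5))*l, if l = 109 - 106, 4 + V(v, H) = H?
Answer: 3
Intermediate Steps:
V(v, H) = -4 + H
l = 3
E(-3, V(5, 5))*l = (-4 + 5)*3 = 1*3 = 3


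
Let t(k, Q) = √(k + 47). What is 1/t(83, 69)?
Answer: √130/130 ≈ 0.087706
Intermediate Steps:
t(k, Q) = √(47 + k)
1/t(83, 69) = 1/(√(47 + 83)) = 1/(√130) = √130/130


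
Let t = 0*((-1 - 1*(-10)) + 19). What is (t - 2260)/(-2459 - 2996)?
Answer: 452/1091 ≈ 0.41430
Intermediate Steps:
t = 0 (t = 0*((-1 + 10) + 19) = 0*(9 + 19) = 0*28 = 0)
(t - 2260)/(-2459 - 2996) = (0 - 2260)/(-2459 - 2996) = -2260/(-5455) = -2260*(-1/5455) = 452/1091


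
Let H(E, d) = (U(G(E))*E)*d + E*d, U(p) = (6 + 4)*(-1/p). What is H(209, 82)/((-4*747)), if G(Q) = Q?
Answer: -8159/1494 ≈ -5.4612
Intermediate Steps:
U(p) = -10/p (U(p) = 10*(-1/p) = -10/p)
H(E, d) = -10*d + E*d (H(E, d) = ((-10/E)*E)*d + E*d = -10*d + E*d)
H(209, 82)/((-4*747)) = (82*(-10 + 209))/((-4*747)) = (82*199)/(-2988) = 16318*(-1/2988) = -8159/1494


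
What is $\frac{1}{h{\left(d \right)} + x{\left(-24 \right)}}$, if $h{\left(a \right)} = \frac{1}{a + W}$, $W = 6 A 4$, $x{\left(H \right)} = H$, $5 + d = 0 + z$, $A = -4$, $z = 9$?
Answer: $- \frac{92}{2209} \approx -0.041648$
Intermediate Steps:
$d = 4$ ($d = -5 + \left(0 + 9\right) = -5 + 9 = 4$)
$W = -96$ ($W = 6 \left(-4\right) 4 = \left(-24\right) 4 = -96$)
$h{\left(a \right)} = \frac{1}{-96 + a}$ ($h{\left(a \right)} = \frac{1}{a - 96} = \frac{1}{-96 + a}$)
$\frac{1}{h{\left(d \right)} + x{\left(-24 \right)}} = \frac{1}{\frac{1}{-96 + 4} - 24} = \frac{1}{\frac{1}{-92} - 24} = \frac{1}{- \frac{1}{92} - 24} = \frac{1}{- \frac{2209}{92}} = - \frac{92}{2209}$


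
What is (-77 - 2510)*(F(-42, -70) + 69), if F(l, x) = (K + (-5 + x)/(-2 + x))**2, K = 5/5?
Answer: -109029115/576 ≈ -1.8929e+5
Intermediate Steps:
K = 1 (K = 5*(1/5) = 1)
F(l, x) = (1 + (-5 + x)/(-2 + x))**2
(-77 - 2510)*(F(-42, -70) + 69) = (-77 - 2510)*((-7 + 2*(-70))**2/(-2 - 70)**2 + 69) = -2587*((-7 - 140)**2/(-72)**2 + 69) = -2587*((-147)**2*(1/5184) + 69) = -2587*(21609*(1/5184) + 69) = -2587*(2401/576 + 69) = -2587*42145/576 = -109029115/576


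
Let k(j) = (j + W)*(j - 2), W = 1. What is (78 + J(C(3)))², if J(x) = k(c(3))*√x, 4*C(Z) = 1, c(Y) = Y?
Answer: 6400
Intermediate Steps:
C(Z) = ¼ (C(Z) = (¼)*1 = ¼)
k(j) = (1 + j)*(-2 + j) (k(j) = (j + 1)*(j - 2) = (1 + j)*(-2 + j))
J(x) = 4*√x (J(x) = (-2 + 3² - 1*3)*√x = (-2 + 9 - 3)*√x = 4*√x)
(78 + J(C(3)))² = (78 + 4*√(¼))² = (78 + 4*(½))² = (78 + 2)² = 80² = 6400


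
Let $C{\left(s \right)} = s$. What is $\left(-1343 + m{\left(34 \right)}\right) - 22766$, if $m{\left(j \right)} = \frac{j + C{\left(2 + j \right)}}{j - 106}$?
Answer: $- \frac{867959}{36} \approx -24110.0$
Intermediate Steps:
$m{\left(j \right)} = \frac{2 + 2 j}{-106 + j}$ ($m{\left(j \right)} = \frac{j + \left(2 + j\right)}{j - 106} = \frac{2 + 2 j}{-106 + j}$)
$\left(-1343 + m{\left(34 \right)}\right) - 22766 = \left(-1343 + \frac{2 \left(1 + 34\right)}{-106 + 34}\right) - 22766 = \left(-1343 + 2 \frac{1}{-72} \cdot 35\right) - 22766 = \left(-1343 + 2 \left(- \frac{1}{72}\right) 35\right) - 22766 = \left(-1343 - \frac{35}{36}\right) - 22766 = - \frac{48383}{36} - 22766 = - \frac{867959}{36}$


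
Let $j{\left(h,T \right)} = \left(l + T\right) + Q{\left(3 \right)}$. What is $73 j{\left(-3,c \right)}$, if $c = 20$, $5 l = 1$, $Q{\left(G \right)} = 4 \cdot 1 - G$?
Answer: $\frac{7738}{5} \approx 1547.6$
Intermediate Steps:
$Q{\left(G \right)} = 4 - G$
$l = \frac{1}{5}$ ($l = \frac{1}{5} \cdot 1 = \frac{1}{5} \approx 0.2$)
$j{\left(h,T \right)} = \frac{6}{5} + T$ ($j{\left(h,T \right)} = \left(\frac{1}{5} + T\right) + \left(4 - 3\right) = \left(\frac{1}{5} + T\right) + 1 = \frac{6}{5} + T$)
$73 j{\left(-3,c \right)} = 73 \left(\frac{6}{5} + 20\right) = 73 \cdot \frac{106}{5} = \frac{7738}{5}$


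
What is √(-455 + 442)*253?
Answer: 253*I*√13 ≈ 912.2*I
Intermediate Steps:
√(-455 + 442)*253 = √(-13)*253 = (I*√13)*253 = 253*I*√13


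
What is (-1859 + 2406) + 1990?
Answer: 2537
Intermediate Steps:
(-1859 + 2406) + 1990 = 547 + 1990 = 2537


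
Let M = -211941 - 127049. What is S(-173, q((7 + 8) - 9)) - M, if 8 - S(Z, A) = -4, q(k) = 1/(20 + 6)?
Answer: 339002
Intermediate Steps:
q(k) = 1/26
S(Z, A) = 12 (S(Z, A) = 8 - 1*(-4) = 8 + 4 = 12)
M = -338990
S(-173, q((7 + 8) - 9)) - M = 12 - 1*(-338990) = 12 + 338990 = 339002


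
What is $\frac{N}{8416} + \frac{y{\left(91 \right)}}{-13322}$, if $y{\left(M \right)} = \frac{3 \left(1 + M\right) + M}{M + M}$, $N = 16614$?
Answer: $\frac{5034910273}{2550683408} \approx 1.9739$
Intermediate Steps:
$y{\left(M \right)} = \frac{3 + 4 M}{2 M}$ ($y{\left(M \right)} = \frac{\left(3 + 3 M\right) + M}{2 M} = \left(3 + 4 M\right) \frac{1}{2 M} = \frac{3 + 4 M}{2 M}$)
$\frac{N}{8416} + \frac{y{\left(91 \right)}}{-13322} = \frac{16614}{8416} + \frac{2 + \frac{3}{2 \cdot 91}}{-13322} = 16614 \cdot \frac{1}{8416} + \left(2 + \frac{3}{2} \cdot \frac{1}{91}\right) \left(- \frac{1}{13322}\right) = \frac{8307}{4208} + \left(2 + \frac{3}{182}\right) \left(- \frac{1}{13322}\right) = \frac{8307}{4208} + \frac{367}{182} \left(- \frac{1}{13322}\right) = \frac{8307}{4208} - \frac{367}{2424604} = \frac{5034910273}{2550683408}$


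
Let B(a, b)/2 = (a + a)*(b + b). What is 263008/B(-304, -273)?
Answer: 8219/20748 ≈ 0.39613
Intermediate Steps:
B(a, b) = 8*a*b (B(a, b) = 2*((a + a)*(b + b)) = 2*((2*a)*(2*b)) = 2*(4*a*b) = 8*a*b)
263008/B(-304, -273) = 263008/((8*(-304)*(-273))) = 263008/663936 = 263008*(1/663936) = 8219/20748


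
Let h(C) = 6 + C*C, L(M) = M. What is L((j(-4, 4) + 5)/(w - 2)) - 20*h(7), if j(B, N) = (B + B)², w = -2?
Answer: -4469/4 ≈ -1117.3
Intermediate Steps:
j(B, N) = 4*B² (j(B, N) = (2*B)² = 4*B²)
h(C) = 6 + C²
L((j(-4, 4) + 5)/(w - 2)) - 20*h(7) = (4*(-4)² + 5)/(-2 - 2) - 20*(6 + 7²) = (4*16 + 5)/(-4) - 20*(6 + 49) = (64 + 5)*(-¼) - 20*55 = 69*(-¼) - 1100 = -69/4 - 1100 = -4469/4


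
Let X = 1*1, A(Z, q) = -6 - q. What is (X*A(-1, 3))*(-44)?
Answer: 396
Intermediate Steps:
X = 1
(X*A(-1, 3))*(-44) = (1*(-6 - 1*3))*(-44) = (1*(-6 - 3))*(-44) = (1*(-9))*(-44) = -9*(-44) = 396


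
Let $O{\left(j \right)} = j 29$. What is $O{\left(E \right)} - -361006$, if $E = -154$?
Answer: $356540$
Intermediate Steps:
$O{\left(j \right)} = 29 j$
$O{\left(E \right)} - -361006 = 29 \left(-154\right) - -361006 = -4466 + 361006 = 356540$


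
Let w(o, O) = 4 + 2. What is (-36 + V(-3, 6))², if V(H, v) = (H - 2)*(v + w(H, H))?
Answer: 9216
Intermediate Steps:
w(o, O) = 6
V(H, v) = (-2 + H)*(6 + v) (V(H, v) = (H - 2)*(v + 6) = (-2 + H)*(6 + v))
(-36 + V(-3, 6))² = (-36 + (-12 - 2*6 + 6*(-3) - 3*6))² = (-36 + (-12 - 12 - 18 - 18))² = (-36 - 60)² = (-96)² = 9216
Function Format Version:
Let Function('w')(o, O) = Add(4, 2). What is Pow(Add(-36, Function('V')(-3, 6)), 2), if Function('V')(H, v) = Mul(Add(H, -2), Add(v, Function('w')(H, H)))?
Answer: 9216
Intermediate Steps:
Function('w')(o, O) = 6
Function('V')(H, v) = Mul(Add(-2, H), Add(6, v)) (Function('V')(H, v) = Mul(Add(H, -2), Add(v, 6)) = Mul(Add(-2, H), Add(6, v)))
Pow(Add(-36, Function('V')(-3, 6)), 2) = Pow(Add(-36, Add(-12, Mul(-2, 6), Mul(6, -3), Mul(-3, 6))), 2) = Pow(Add(-36, Add(-12, -12, -18, -18)), 2) = Pow(Add(-36, -60), 2) = Pow(-96, 2) = 9216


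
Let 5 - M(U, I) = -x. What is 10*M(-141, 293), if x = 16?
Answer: 210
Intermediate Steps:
M(U, I) = 21 (M(U, I) = 5 - (-1)*16 = 5 - 1*(-16) = 5 + 16 = 21)
10*M(-141, 293) = 10*21 = 210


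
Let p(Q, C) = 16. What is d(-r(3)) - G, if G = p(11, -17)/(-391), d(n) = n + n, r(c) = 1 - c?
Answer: 1580/391 ≈ 4.0409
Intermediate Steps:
d(n) = 2*n
G = -16/391 (G = 16/(-391) = 16*(-1/391) = -16/391 ≈ -0.040921)
d(-r(3)) - G = 2*(-(1 - 1*3)) - 1*(-16/391) = 2*(-(1 - 3)) + 16/391 = 2*(-1*(-2)) + 16/391 = 2*2 + 16/391 = 4 + 16/391 = 1580/391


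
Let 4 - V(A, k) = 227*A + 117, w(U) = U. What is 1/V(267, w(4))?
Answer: -1/60722 ≈ -1.6468e-5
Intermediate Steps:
V(A, k) = -113 - 227*A (V(A, k) = 4 - (227*A + 117) = 4 - (117 + 227*A) = 4 + (-117 - 227*A) = -113 - 227*A)
1/V(267, w(4)) = 1/(-113 - 227*267) = 1/(-113 - 60609) = 1/(-60722) = -1/60722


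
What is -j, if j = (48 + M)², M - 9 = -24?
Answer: -1089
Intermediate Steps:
M = -15 (M = 9 - 24 = -15)
j = 1089 (j = (48 - 15)² = 33² = 1089)
-j = -1*1089 = -1089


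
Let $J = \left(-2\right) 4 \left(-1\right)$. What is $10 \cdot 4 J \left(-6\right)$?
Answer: $-1920$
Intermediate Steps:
$J = 8$ ($J = \left(-8\right) \left(-1\right) = 8$)
$10 \cdot 4 J \left(-6\right) = 10 \cdot 4 \cdot 8 \left(-6\right) = 10 \cdot 32 \left(-6\right) = 10 \left(-192\right) = -1920$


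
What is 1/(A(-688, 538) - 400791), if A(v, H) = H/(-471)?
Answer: -471/188773099 ≈ -2.4951e-6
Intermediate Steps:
A(v, H) = -H/471 (A(v, H) = H*(-1/471) = -H/471)
1/(A(-688, 538) - 400791) = 1/(-1/471*538 - 400791) = 1/(-538/471 - 400791) = 1/(-188773099/471) = -471/188773099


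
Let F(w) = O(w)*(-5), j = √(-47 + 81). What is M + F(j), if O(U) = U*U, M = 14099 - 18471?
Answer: -4542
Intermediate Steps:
M = -4372
j = √34 ≈ 5.8309
O(U) = U²
F(w) = -5*w² (F(w) = w²*(-5) = -5*w²)
M + F(j) = -4372 - 5*(√34)² = -4372 - 5*34 = -4372 - 170 = -4542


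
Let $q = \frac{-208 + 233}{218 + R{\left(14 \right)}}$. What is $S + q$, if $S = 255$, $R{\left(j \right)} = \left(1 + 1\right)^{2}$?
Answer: $\frac{56635}{222} \approx 255.11$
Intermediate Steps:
$R{\left(j \right)} = 4$ ($R{\left(j \right)} = 2^{2} = 4$)
$q = \frac{25}{222}$ ($q = \frac{-208 + 233}{218 + 4} = \frac{25}{222} \approx 0.11261$)
$S + q = 255 + \frac{25}{222} = \frac{56635}{222}$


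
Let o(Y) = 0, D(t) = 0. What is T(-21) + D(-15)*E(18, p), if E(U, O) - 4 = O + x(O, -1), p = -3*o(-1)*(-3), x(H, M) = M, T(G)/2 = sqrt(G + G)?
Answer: 2*I*sqrt(42) ≈ 12.961*I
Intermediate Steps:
T(G) = 2*sqrt(2)*sqrt(G) (T(G) = 2*sqrt(G + G) = 2*sqrt(2*G) = 2*(sqrt(2)*sqrt(G)) = 2*sqrt(2)*sqrt(G))
p = 0 (p = -3*0*(-3) = 0*(-3) = 0)
E(U, O) = 3 + O (E(U, O) = 4 + (O - 1) = 4 + (-1 + O) = 3 + O)
T(-21) + D(-15)*E(18, p) = 2*sqrt(2)*sqrt(-21) + 0*(3 + 0) = 2*sqrt(2)*(I*sqrt(21)) + 0*3 = 2*I*sqrt(42) + 0 = 2*I*sqrt(42)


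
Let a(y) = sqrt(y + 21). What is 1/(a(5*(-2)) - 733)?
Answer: -733/537278 - sqrt(11)/537278 ≈ -0.0013705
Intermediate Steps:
a(y) = sqrt(21 + y)
1/(a(5*(-2)) - 733) = 1/(sqrt(21 + 5*(-2)) - 733) = 1/(sqrt(21 - 10) - 733) = 1/(sqrt(11) - 733) = 1/(-733 + sqrt(11))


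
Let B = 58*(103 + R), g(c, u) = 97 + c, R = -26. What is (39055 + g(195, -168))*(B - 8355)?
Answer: -153020483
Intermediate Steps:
B = 4466 (B = 58*(103 - 26) = 58*77 = 4466)
(39055 + g(195, -168))*(B - 8355) = (39055 + (97 + 195))*(4466 - 8355) = (39055 + 292)*(-3889) = 39347*(-3889) = -153020483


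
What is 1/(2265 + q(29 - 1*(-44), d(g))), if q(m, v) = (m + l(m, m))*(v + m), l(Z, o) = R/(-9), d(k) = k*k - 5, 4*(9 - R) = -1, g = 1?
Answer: 12/86773 ≈ 0.00013829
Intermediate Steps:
R = 37/4 (R = 9 - ¼*(-1) = 9 + ¼ = 37/4 ≈ 9.2500)
d(k) = -5 + k² (d(k) = k² - 5 = -5 + k²)
l(Z, o) = -37/36 (l(Z, o) = (37/4)/(-9) = (37/4)*(-⅑) = -37/36)
q(m, v) = (-37/36 + m)*(m + v) (q(m, v) = (m - 37/36)*(v + m) = (-37/36 + m)*(m + v))
1/(2265 + q(29 - 1*(-44), d(g))) = 1/(2265 + ((29 - 1*(-44))² - 37*(29 - 1*(-44))/36 - 37*(-5 + 1²)/36 + (29 - 1*(-44))*(-5 + 1²))) = 1/(2265 + ((29 + 44)² - 37*(29 + 44)/36 - 37*(-5 + 1)/36 + (29 + 44)*(-5 + 1))) = 1/(2265 + (73² - 37/36*73 - 37/36*(-4) + 73*(-4))) = 1/(2265 + (5329 - 2701/36 + 37/9 - 292)) = 1/(2265 + 59593/12) = 1/(86773/12) = 12/86773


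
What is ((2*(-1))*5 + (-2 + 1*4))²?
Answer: 64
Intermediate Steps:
((2*(-1))*5 + (-2 + 1*4))² = (-2*5 + (-2 + 4))² = (-10 + 2)² = (-8)² = 64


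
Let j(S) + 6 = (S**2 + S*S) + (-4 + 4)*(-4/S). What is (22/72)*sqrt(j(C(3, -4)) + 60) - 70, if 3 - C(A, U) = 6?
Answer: -70 + 11*sqrt(2)/6 ≈ -67.407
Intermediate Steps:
C(A, U) = -3 (C(A, U) = 3 - 1*6 = 3 - 6 = -3)
j(S) = -6 + 2*S**2 (j(S) = -6 + ((S**2 + S*S) + (-4 + 4)*(-4/S)) = -6 + ((S**2 + S**2) + 0*(-4/S)) = -6 + (2*S**2 + 0) = -6 + 2*S**2)
(22/72)*sqrt(j(C(3, -4)) + 60) - 70 = (22/72)*sqrt((-6 + 2*(-3)**2) + 60) - 70 = (22*(1/72))*sqrt((-6 + 2*9) + 60) - 70 = 11*sqrt((-6 + 18) + 60)/36 - 70 = 11*sqrt(12 + 60)/36 - 70 = 11*sqrt(72)/36 - 70 = 11*(6*sqrt(2))/36 - 70 = 11*sqrt(2)/6 - 70 = -70 + 11*sqrt(2)/6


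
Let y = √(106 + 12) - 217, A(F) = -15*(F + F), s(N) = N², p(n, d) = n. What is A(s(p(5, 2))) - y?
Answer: -533 - √118 ≈ -543.86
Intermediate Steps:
A(F) = -30*F
y = -217 + √118 (y = √118 - 217 = -217 + √118 ≈ -206.14)
A(s(p(5, 2))) - y = -30*5² - (-217 + √118) = -30*25 + (217 - √118) = -750 + (217 - √118) = -533 - √118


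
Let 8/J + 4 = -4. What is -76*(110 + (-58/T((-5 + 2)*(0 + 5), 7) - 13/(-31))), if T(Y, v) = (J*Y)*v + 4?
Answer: -28219484/3379 ≈ -8351.4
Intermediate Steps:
J = -1 (J = 8/(-4 - 4) = 8/(-8) = 8*(-⅛) = -1)
T(Y, v) = 4 - Y*v (T(Y, v) = (-Y)*v + 4 = -Y*v + 4 = 4 - Y*v)
-76*(110 + (-58/T((-5 + 2)*(0 + 5), 7) - 13/(-31))) = -76*(110 + (-58/(4 - 1*(-5 + 2)*(0 + 5)*7) - 13/(-31))) = -76*(110 + (-58/(4 - 1*(-3*5)*7) - 13*(-1/31))) = -76*(110 + (-58/(4 - 1*(-15)*7) + 13/31)) = -76*(110 + (-58/(4 + 105) + 13/31)) = -76*(110 + (-58/109 + 13/31)) = -76*(110 - 381/3379) = -76*371309/3379 = -28219484/3379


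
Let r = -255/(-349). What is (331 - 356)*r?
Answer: -6375/349 ≈ -18.266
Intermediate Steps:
r = 255/349 (r = -255*(-1/349) = 255/349 ≈ 0.73066)
(331 - 356)*r = (331 - 356)*(255/349) = -25*255/349 = -6375/349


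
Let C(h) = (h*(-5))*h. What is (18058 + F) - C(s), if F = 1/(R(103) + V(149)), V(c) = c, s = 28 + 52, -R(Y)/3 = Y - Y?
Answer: 7458643/149 ≈ 50058.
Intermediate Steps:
R(Y) = 0 (R(Y) = -3*(Y - Y) = -3*0 = 0)
s = 80
C(h) = -5*h² (C(h) = (-5*h)*h = -5*h²)
F = 1/149 (F = 1/(0 + 149) = 1/149 ≈ 0.0067114)
(18058 + F) - C(s) = (18058 + 1/149) - (-5)*80² = 2690643/149 - (-5)*6400 = 2690643/149 - 1*(-32000) = 2690643/149 + 32000 = 7458643/149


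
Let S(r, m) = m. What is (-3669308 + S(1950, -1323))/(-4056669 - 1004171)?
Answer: 3670631/5060840 ≈ 0.72530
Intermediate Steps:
(-3669308 + S(1950, -1323))/(-4056669 - 1004171) = (-3669308 - 1323)/(-4056669 - 1004171) = -3670631/(-5060840) = -3670631*(-1/5060840) = 3670631/5060840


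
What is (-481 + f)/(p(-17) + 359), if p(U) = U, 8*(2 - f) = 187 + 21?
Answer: -505/342 ≈ -1.4766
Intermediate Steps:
f = -24 (f = 2 - (187 + 21)/8 = 2 - ⅛*208 = 2 - 26 = -24)
(-481 + f)/(p(-17) + 359) = (-481 - 24)/(-17 + 359) = -505/342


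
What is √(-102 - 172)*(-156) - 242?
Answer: -242 - 156*I*√274 ≈ -242.0 - 2582.3*I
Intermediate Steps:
√(-102 - 172)*(-156) - 242 = √(-274)*(-156) - 242 = (I*√274)*(-156) - 242 = -156*I*√274 - 242 = -242 - 156*I*√274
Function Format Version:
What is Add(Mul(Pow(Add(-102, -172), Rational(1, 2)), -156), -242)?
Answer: Add(-242, Mul(-156, I, Pow(274, Rational(1, 2)))) ≈ Add(-242.00, Mul(-2582.3, I))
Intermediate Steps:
Add(Mul(Pow(Add(-102, -172), Rational(1, 2)), -156), -242) = Add(Mul(Pow(-274, Rational(1, 2)), -156), -242) = Add(Mul(Mul(I, Pow(274, Rational(1, 2))), -156), -242) = Add(Mul(-156, I, Pow(274, Rational(1, 2))), -242) = Add(-242, Mul(-156, I, Pow(274, Rational(1, 2))))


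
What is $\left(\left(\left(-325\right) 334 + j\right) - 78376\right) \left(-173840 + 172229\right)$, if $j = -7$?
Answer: $301149063$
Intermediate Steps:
$\left(\left(\left(-325\right) 334 + j\right) - 78376\right) \left(-173840 + 172229\right) = \left(\left(\left(-325\right) 334 - 7\right) - 78376\right) \left(-173840 + 172229\right) = \left(\left(-108550 - 7\right) - 78376\right) \left(-1611\right) = \left(-108557 - 78376\right) \left(-1611\right) = \left(-186933\right) \left(-1611\right) = 301149063$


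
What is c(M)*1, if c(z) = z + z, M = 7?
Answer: 14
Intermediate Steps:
c(z) = 2*z
c(M)*1 = (2*7)*1 = 14*1 = 14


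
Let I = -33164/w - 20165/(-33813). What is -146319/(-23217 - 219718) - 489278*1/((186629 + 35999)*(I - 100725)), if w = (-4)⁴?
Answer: 253918756959800946207/421568774340585049255 ≈ 0.60232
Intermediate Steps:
w = 256
I = -279053023/2164032 (I = -33164/256 - 20165/(-33813) = -33164*1/256 - 20165*(-1/33813) = -8291/64 + 20165/33813 = -279053023/2164032 ≈ -128.95)
-146319/(-23217 - 219718) - 489278*1/((186629 + 35999)*(I - 100725)) = -146319/(-23217 - 219718) - 489278*1/((186629 + 35999)*(-279053023/2164032 - 100725)) = -146319/(-242935) - 489278/((-218251176223/2164032*222628)) = -146319*(-1/242935) - 489278/(-12147205715043511/541008) = 146319/242935 - 489278*(-541008/12147205715043511) = 146319/242935 + 264703312224/12147205715043511 = 253918756959800946207/421568774340585049255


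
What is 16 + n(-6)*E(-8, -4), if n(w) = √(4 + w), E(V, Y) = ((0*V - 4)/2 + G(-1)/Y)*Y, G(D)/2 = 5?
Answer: 16 + 18*I*√2 ≈ 16.0 + 25.456*I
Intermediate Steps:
G(D) = 10 (G(D) = 2*5 = 10)
E(V, Y) = Y*(-2 + 10/Y) (E(V, Y) = ((0*V - 4)/2 + 10/Y)*Y = ((0 - 4)*(½) + 10/Y)*Y = (-4*½ + 10/Y)*Y = (-2 + 10/Y)*Y = Y*(-2 + 10/Y))
16 + n(-6)*E(-8, -4) = 16 + √(4 - 6)*(10 - 2*(-4)) = 16 + √(-2)*(10 + 8) = 16 + (I*√2)*18 = 16 + 18*I*√2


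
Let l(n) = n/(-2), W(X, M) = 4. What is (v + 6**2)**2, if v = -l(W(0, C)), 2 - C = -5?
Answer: 1444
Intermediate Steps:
C = 7 (C = 2 - 1*(-5) = 2 + 5 = 7)
l(n) = -n/2 (l(n) = n*(-1/2) = -n/2)
v = 2 (v = -(-1)*4/2 = -1*(-2) = 2)
(v + 6**2)**2 = (2 + 6**2)**2 = (2 + 36)**2 = 38**2 = 1444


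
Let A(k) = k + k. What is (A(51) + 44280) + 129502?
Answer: 173884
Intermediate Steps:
A(k) = 2*k
(A(51) + 44280) + 129502 = (2*51 + 44280) + 129502 = (102 + 44280) + 129502 = 44382 + 129502 = 173884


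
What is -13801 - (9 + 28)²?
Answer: -15170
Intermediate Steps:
-13801 - (9 + 28)² = -13801 - 1*37² = -13801 - 1*1369 = -13801 - 1369 = -15170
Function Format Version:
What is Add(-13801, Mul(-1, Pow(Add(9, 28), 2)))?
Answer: -15170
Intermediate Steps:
Add(-13801, Mul(-1, Pow(Add(9, 28), 2))) = Add(-13801, Mul(-1, Pow(37, 2))) = Add(-13801, Mul(-1, 1369)) = Add(-13801, -1369) = -15170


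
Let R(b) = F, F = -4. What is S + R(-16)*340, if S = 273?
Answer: -1087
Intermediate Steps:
R(b) = -4
S + R(-16)*340 = 273 - 4*340 = 273 - 1360 = -1087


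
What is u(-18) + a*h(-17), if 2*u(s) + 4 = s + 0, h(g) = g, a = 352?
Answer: -5995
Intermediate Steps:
u(s) = -2 + s/2 (u(s) = -2 + (s + 0)/2 = -2 + s/2)
u(-18) + a*h(-17) = (-2 + (½)*(-18)) + 352*(-17) = (-2 - 9) - 5984 = -11 - 5984 = -5995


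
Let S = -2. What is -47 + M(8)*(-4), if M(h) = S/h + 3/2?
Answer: -52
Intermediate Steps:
M(h) = 3/2 - 2/h (M(h) = -2/h + 3/2 = 3/2 - 2/h)
-47 + M(8)*(-4) = -47 + (3/2 - 2/8)*(-4) = -47 + (3/2 - 2*⅛)*(-4) = -47 + (3/2 - ¼)*(-4) = -47 + (5/4)*(-4) = -47 - 5 = -52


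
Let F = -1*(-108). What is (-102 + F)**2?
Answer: 36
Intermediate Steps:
F = 108
(-102 + F)**2 = (-102 + 108)**2 = 6**2 = 36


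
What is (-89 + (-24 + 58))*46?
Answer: -2530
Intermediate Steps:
(-89 + (-24 + 58))*46 = (-89 + 34)*46 = -55*46 = -2530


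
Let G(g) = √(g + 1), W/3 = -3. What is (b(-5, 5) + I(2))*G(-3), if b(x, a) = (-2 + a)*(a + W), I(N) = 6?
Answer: -6*I*√2 ≈ -8.4853*I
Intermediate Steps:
W = -9 (W = 3*(-3) = -9)
G(g) = √(1 + g)
b(x, a) = (-9 + a)*(-2 + a) (b(x, a) = (-2 + a)*(a - 9) = (-2 + a)*(-9 + a) = (-9 + a)*(-2 + a))
(b(-5, 5) + I(2))*G(-3) = ((18 + 5² - 11*5) + 6)*√(1 - 3) = ((18 + 25 - 55) + 6)*√(-2) = (-12 + 6)*(I*√2) = -6*I*√2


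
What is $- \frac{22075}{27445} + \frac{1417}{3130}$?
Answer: $- \frac{6041037}{17180570} \approx -0.35162$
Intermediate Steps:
$- \frac{22075}{27445} + \frac{1417}{3130} = \left(-22075\right) \frac{1}{27445} + 1417 \cdot \frac{1}{3130} = - \frac{4415}{5489} + \frac{1417}{3130} = - \frac{6041037}{17180570}$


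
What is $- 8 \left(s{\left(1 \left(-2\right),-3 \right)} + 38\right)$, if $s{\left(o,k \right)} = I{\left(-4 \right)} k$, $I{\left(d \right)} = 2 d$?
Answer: $-496$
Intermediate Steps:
$s{\left(o,k \right)} = - 8 k$ ($s{\left(o,k \right)} = 2 \left(-4\right) k = - 8 k$)
$- 8 \left(s{\left(1 \left(-2\right),-3 \right)} + 38\right) = - 8 \left(\left(-8\right) \left(-3\right) + 38\right) = - 8 \left(24 + 38\right) = \left(-8\right) 62 = -496$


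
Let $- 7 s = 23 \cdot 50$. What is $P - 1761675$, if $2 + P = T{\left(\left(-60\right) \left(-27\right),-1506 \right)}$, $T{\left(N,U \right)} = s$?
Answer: $- \frac{12332889}{7} \approx -1.7618 \cdot 10^{6}$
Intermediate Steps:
$s = - \frac{1150}{7}$ ($s = - \frac{23 \cdot 50}{7} = \left(- \frac{1}{7}\right) 1150 = - \frac{1150}{7} \approx -164.29$)
$T{\left(N,U \right)} = - \frac{1150}{7}$
$P = - \frac{1164}{7}$ ($P = -2 - \frac{1150}{7} = - \frac{1164}{7} \approx -166.29$)
$P - 1761675 = - \frac{1164}{7} - 1761675 = - \frac{12332889}{7}$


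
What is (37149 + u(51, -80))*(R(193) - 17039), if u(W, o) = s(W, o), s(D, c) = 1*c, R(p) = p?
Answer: -624464374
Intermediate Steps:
s(D, c) = c
u(W, o) = o
(37149 + u(51, -80))*(R(193) - 17039) = (37149 - 80)*(193 - 17039) = 37069*(-16846) = -624464374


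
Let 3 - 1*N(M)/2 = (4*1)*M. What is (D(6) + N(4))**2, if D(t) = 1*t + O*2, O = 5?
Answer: 100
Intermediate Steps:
N(M) = 6 - 8*M (N(M) = 6 - 2*4*1*M = 6 - 8*M)
D(t) = 10 + t (D(t) = 1*t + 5*2 = t + 10 = 10 + t)
(D(6) + N(4))**2 = ((10 + 6) + (6 - 8*4))**2 = (16 + (6 - 32))**2 = (16 - 26)**2 = (-10)**2 = 100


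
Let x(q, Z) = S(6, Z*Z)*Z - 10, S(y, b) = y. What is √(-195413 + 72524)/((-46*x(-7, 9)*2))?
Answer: -I*√122889/4048 ≈ -0.0866*I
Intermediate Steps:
x(q, Z) = -10 + 6*Z (x(q, Z) = 6*Z - 10 = -10 + 6*Z)
√(-195413 + 72524)/((-46*x(-7, 9)*2)) = √(-195413 + 72524)/((-46*(-10 + 6*9)*2)) = √(-122889)/((-46*(-10 + 54)*2)) = (I*√122889)/((-46*44*2)) = (I*√122889)/((-2024*2)) = (I*√122889)/(-4048) = (I*√122889)*(-1/4048) = -I*√122889/4048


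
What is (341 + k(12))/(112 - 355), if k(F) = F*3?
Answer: -377/243 ≈ -1.5514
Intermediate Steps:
k(F) = 3*F
(341 + k(12))/(112 - 355) = (341 + 3*12)/(112 - 355) = (341 + 36)/(-243) = 377*(-1/243) = -377/243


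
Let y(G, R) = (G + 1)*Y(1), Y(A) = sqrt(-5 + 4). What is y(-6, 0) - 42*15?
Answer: -630 - 5*I ≈ -630.0 - 5.0*I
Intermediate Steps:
Y(A) = I (Y(A) = sqrt(-1) = I)
y(G, R) = I*(1 + G) (y(G, R) = (G + 1)*I = (1 + G)*I = I*(1 + G))
y(-6, 0) - 42*15 = I*(1 - 6) - 42*15 = I*(-5) - 630 = -5*I - 630 = -630 - 5*I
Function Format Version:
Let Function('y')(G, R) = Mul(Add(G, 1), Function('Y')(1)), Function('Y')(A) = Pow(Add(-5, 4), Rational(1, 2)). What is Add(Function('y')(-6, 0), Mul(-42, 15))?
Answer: Add(-630, Mul(-5, I)) ≈ Add(-630.00, Mul(-5.0000, I))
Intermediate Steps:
Function('Y')(A) = I (Function('Y')(A) = Pow(-1, Rational(1, 2)) = I)
Function('y')(G, R) = Mul(I, Add(1, G)) (Function('y')(G, R) = Mul(Add(G, 1), I) = Mul(Add(1, G), I) = Mul(I, Add(1, G)))
Add(Function('y')(-6, 0), Mul(-42, 15)) = Add(Mul(I, Add(1, -6)), Mul(-42, 15)) = Add(Mul(I, -5), -630) = Add(Mul(-5, I), -630) = Add(-630, Mul(-5, I))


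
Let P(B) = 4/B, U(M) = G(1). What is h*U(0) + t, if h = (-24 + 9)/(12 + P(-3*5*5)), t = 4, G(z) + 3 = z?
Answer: 2917/448 ≈ 6.5112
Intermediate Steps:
G(z) = -3 + z
U(M) = -2 (U(M) = -3 + 1 = -2)
h = -1125/896 (h = (-24 + 9)/(12 + 4/((-3*5*5))) = -15/(12 + 4/((-15*5))) = -15/(12 + 4/(-75)) = -15/(12 + 4*(-1/75)) = -15/(12 - 4/75) = -15/896/75 = -15*75/896 = -1125/896 ≈ -1.2556)
h*U(0) + t = -1125/896*(-2) + 4 = 1125/448 + 4 = 2917/448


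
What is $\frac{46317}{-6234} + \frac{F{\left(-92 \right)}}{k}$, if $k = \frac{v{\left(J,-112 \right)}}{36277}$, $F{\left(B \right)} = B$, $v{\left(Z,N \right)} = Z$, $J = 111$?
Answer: $- \frac{6937005481}{230658} \approx -30075.0$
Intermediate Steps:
$k = \frac{111}{36277} \approx 0.0030598$
$\frac{46317}{-6234} + \frac{F{\left(-92 \right)}}{k} = \frac{46317}{-6234} - \frac{92}{\frac{111}{36277}} = 46317 \left(- \frac{1}{6234}\right) - \frac{3337484}{111} = - \frac{15439}{2078} - \frac{3337484}{111} = - \frac{6937005481}{230658}$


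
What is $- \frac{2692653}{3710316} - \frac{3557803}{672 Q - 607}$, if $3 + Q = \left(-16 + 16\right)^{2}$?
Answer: $\frac{4397836855643}{3244052956} \approx 1355.7$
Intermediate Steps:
$Q = -3$ ($Q = -3 + \left(-16 + 16\right)^{2} = -3 + 0^{2} = -3 + 0 = -3$)
$- \frac{2692653}{3710316} - \frac{3557803}{672 Q - 607} = - \frac{2692653}{3710316} - \frac{3557803}{672 \left(-3\right) - 607} = \left(-2692653\right) \frac{1}{3710316} - \frac{3557803}{-2016 - 607} = - \frac{897551}{1236772} - \frac{3557803}{-2623} = - \frac{897551}{1236772} - - \frac{3557803}{2623} = - \frac{897551}{1236772} + \frac{3557803}{2623} = \frac{4397836855643}{3244052956}$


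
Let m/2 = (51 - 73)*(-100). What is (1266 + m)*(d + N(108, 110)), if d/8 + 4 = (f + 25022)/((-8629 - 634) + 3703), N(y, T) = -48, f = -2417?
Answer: -88621906/139 ≈ -6.3757e+5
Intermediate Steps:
m = 4400 (m = 2*((51 - 73)*(-100)) = 2*(-22*(-100)) = 2*2200 = 4400)
d = -8969/139 (d = -32 + 8*((-2417 + 25022)/((-8629 - 634) + 3703)) = -32 + 8*(22605/(-9263 + 3703)) = -32 + 8*(22605/(-5560)) = -32 + 8*(22605*(-1/5560)) = -32 + 8*(-4521/1112) = -32 - 4521/139 = -8969/139 ≈ -64.525)
(1266 + m)*(d + N(108, 110)) = (1266 + 4400)*(-8969/139 - 48) = 5666*(-15641/139) = -88621906/139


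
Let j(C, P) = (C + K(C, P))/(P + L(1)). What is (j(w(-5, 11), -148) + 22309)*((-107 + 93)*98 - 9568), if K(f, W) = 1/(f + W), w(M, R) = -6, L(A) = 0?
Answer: -37585379215/154 ≈ -2.4406e+8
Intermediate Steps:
K(f, W) = 1/(W + f)
j(C, P) = (C + 1/(C + P))/P (j(C, P) = (C + 1/(P + C))/(P + 0) = (C + 1/(C + P))/P)
(j(w(-5, 11), -148) + 22309)*((-107 + 93)*98 - 9568) = ((1 - 6*(-6 - 148))/((-148)*(-6 - 148)) + 22309)*((-107 + 93)*98 - 9568) = (-1/148*(1 - 6*(-154))/(-154) + 22309)*(-14*98 - 9568) = (-1/148*(-1/154)*(1 + 924) + 22309)*(-1372 - 9568) = (-1/148*(-1/154)*925 + 22309)*(-10940) = (25/616 + 22309)*(-10940) = (13742369/616)*(-10940) = -37585379215/154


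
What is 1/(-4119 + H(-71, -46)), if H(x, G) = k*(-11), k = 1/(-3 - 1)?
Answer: -4/16465 ≈ -0.00024294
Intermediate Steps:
k = -¼ (k = 1/(-4) = -¼ ≈ -0.25000)
H(x, G) = 11/4 (H(x, G) = -¼*(-11) = 11/4)
1/(-4119 + H(-71, -46)) = 1/(-4119 + 11/4) = 1/(-16465/4) = -4/16465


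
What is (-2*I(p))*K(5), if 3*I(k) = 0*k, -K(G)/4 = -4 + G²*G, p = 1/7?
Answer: 0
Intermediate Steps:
p = ⅐ ≈ 0.14286
K(G) = 16 - 4*G³ (K(G) = -4*(-4 + G²*G) = -4*(-4 + G³) = 16 - 4*G³)
I(k) = 0 (I(k) = (0*k)/3 = (⅓)*0 = 0)
(-2*I(p))*K(5) = (-2*0)*(16 - 4*5³) = 0*(16 - 4*125) = 0*(16 - 500) = 0*(-484) = 0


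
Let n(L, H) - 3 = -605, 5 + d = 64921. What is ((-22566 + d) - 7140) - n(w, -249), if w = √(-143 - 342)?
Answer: 35812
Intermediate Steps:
d = 64916 (d = -5 + 64921 = 64916)
w = I*√485 (w = √(-485) = I*√485 ≈ 22.023*I)
n(L, H) = -602 (n(L, H) = 3 - 605 = -602)
((-22566 + d) - 7140) - n(w, -249) = ((-22566 + 64916) - 7140) - 1*(-602) = (42350 - 7140) + 602 = 35210 + 602 = 35812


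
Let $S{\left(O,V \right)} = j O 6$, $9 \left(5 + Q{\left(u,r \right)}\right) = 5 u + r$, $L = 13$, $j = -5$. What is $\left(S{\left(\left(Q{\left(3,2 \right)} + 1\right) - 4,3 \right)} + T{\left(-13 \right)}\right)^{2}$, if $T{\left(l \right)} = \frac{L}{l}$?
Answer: $\frac{299209}{9} \approx 33245.0$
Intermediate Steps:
$Q{\left(u,r \right)} = -5 + \frac{r}{9} + \frac{5 u}{9}$ ($Q{\left(u,r \right)} = -5 + \frac{5 u + r}{9} = -5 + \frac{r + 5 u}{9} = -5 + \left(\frac{r}{9} + \frac{5 u}{9}\right) = -5 + \frac{r}{9} + \frac{5 u}{9}$)
$T{\left(l \right)} = \frac{13}{l}$
$S{\left(O,V \right)} = - 30 O$ ($S{\left(O,V \right)} = - 5 O 6 = - 30 O$)
$\left(S{\left(\left(Q{\left(3,2 \right)} + 1\right) - 4,3 \right)} + T{\left(-13 \right)}\right)^{2} = \left(- 30 \left(\left(\left(-5 + \frac{1}{9} \cdot 2 + \frac{5}{9} \cdot 3\right) + 1\right) - 4\right) + \frac{13}{-13}\right)^{2} = \left(- 30 \left(\left(\left(-5 + \frac{2}{9} + \frac{5}{3}\right) + 1\right) - 4\right) + 13 \left(- \frac{1}{13}\right)\right)^{2} = \left(- 30 \left(\left(- \frac{28}{9} + 1\right) - 4\right) - 1\right)^{2} = \left(- 30 \left(- \frac{19}{9} - 4\right) - 1\right)^{2} = \left(\left(-30\right) \left(- \frac{55}{9}\right) - 1\right)^{2} = \left(\frac{550}{3} - 1\right)^{2} = \left(\frac{547}{3}\right)^{2} = \frac{299209}{9}$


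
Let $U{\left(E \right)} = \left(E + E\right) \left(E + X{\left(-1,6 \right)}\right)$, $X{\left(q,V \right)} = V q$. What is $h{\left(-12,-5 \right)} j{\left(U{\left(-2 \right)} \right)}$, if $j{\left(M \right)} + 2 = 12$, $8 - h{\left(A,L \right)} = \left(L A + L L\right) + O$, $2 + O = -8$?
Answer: $-670$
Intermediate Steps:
$O = -10$ ($O = -2 - 8 = -10$)
$h{\left(A,L \right)} = 18 - L^{2} - A L$ ($h{\left(A,L \right)} = 8 - \left(\left(L A + L L\right) - 10\right) = 8 - \left(\left(A L + L^{2}\right) - 10\right) = 8 - \left(\left(L^{2} + A L\right) - 10\right) = 8 - \left(-10 + L^{2} + A L\right) = 18 - L^{2} - A L$)
$U{\left(E \right)} = 2 E \left(-6 + E\right)$ ($U{\left(E \right)} = \left(E + E\right) \left(E + 6 \left(-1\right)\right) = 2 E \left(E - 6\right) = 2 E \left(-6 + E\right)$)
$j{\left(M \right)} = 10$ ($j{\left(M \right)} = -2 + 12 = 10$)
$h{\left(-12,-5 \right)} j{\left(U{\left(-2 \right)} \right)} = \left(18 - \left(-5\right)^{2} - \left(-12\right) \left(-5\right)\right) 10 = \left(18 - 25 - 60\right) 10 = \left(-67\right) 10 = -670$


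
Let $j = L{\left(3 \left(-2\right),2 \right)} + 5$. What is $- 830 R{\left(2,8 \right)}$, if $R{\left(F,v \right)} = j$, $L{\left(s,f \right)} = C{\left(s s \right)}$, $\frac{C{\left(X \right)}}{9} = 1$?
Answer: $-11620$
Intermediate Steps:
$C{\left(X \right)} = 9$ ($C{\left(X \right)} = 9 \cdot 1 = 9$)
$L{\left(s,f \right)} = 9$
$j = 14$ ($j = 9 + 5 = 14$)
$R{\left(F,v \right)} = 14$
$- 830 R{\left(2,8 \right)} = \left(-830\right) 14 = -11620$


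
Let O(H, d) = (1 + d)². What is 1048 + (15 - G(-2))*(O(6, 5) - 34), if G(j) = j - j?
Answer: 1078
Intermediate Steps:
G(j) = 0
1048 + (15 - G(-2))*(O(6, 5) - 34) = 1048 + (15 - 1*0)*((1 + 5)² - 34) = 1048 + (15 + 0)*(6² - 34) = 1048 + 15*(36 - 34) = 1048 + 15*2 = 1048 + 30 = 1078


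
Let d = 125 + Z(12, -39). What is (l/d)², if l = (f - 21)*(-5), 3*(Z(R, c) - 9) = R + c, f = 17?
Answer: 16/625 ≈ 0.025600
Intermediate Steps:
Z(R, c) = 9 + R/3 + c/3 (Z(R, c) = 9 + (R + c)/3 = 9 + (R/3 + c/3) = 9 + R/3 + c/3)
d = 125 (d = 125 + (9 + (⅓)*12 + (⅓)*(-39)) = 125 + (9 + 4 - 13) = 125 + 0 = 125)
l = 20 (l = (17 - 21)*(-5) = -4*(-5) = 20)
(l/d)² = (20/125)² = (20*(1/125))² = (4/25)² = 16/625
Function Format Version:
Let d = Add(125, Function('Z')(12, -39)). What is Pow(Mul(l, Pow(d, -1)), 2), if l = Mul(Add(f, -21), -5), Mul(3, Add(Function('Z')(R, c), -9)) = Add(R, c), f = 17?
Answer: Rational(16, 625) ≈ 0.025600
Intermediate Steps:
Function('Z')(R, c) = Add(9, Mul(Rational(1, 3), R), Mul(Rational(1, 3), c)) (Function('Z')(R, c) = Add(9, Mul(Rational(1, 3), Add(R, c))) = Add(9, Add(Mul(Rational(1, 3), R), Mul(Rational(1, 3), c))) = Add(9, Mul(Rational(1, 3), R), Mul(Rational(1, 3), c)))
d = 125 (d = Add(125, Add(9, Mul(Rational(1, 3), 12), Mul(Rational(1, 3), -39))) = Add(125, Add(9, 4, -13)) = Add(125, 0) = 125)
l = 20 (l = Mul(Add(17, -21), -5) = Mul(-4, -5) = 20)
Pow(Mul(l, Pow(d, -1)), 2) = Pow(Mul(20, Pow(125, -1)), 2) = Pow(Mul(20, Rational(1, 125)), 2) = Pow(Rational(4, 25), 2) = Rational(16, 625)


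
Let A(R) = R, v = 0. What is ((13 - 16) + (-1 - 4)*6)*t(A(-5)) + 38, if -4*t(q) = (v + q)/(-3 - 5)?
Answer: 1381/32 ≈ 43.156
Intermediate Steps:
t(q) = q/32 (t(q) = -(0 + q)/(4*(-3 - 5)) = -q/(4*(-8)) = -q*(-1)/(4*8) = -(-1)*q/32 = q/32)
((13 - 16) + (-1 - 4)*6)*t(A(-5)) + 38 = ((13 - 16) + (-1 - 4)*6)*((1/32)*(-5)) + 38 = (-3 - 5*6)*(-5/32) + 38 = (-3 - 30)*(-5/32) + 38 = -33*(-5/32) + 38 = 165/32 + 38 = 1381/32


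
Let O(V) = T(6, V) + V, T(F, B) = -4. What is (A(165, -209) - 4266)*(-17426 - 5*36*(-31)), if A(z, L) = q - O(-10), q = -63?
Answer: 51115490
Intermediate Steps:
O(V) = -4 + V
A(z, L) = -49 (A(z, L) = -63 - (-4 - 10) = -63 - 1*(-14) = -63 + 14 = -49)
(A(165, -209) - 4266)*(-17426 - 5*36*(-31)) = (-49 - 4266)*(-17426 - 5*36*(-31)) = -4315*(-17426 - 180*(-31)) = -4315*(-17426 + 5580) = -4315*(-11846) = 51115490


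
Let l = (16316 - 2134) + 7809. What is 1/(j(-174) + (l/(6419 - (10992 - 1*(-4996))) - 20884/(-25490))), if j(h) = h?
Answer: -121956905/21400857267 ≈ -0.0056987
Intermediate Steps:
l = 21991 (l = 14182 + 7809 = 21991)
1/(j(-174) + (l/(6419 - (10992 - 1*(-4996))) - 20884/(-25490))) = 1/(-174 + (21991/(6419 - (10992 - 1*(-4996))) - 20884/(-25490))) = 1/(-174 + (21991/(6419 - (10992 + 4996)) - 20884*(-1/25490))) = 1/(-174 + (21991/(6419 - 1*15988) + 10442/12745)) = 1/(-174 + (21991/(6419 - 15988) + 10442/12745)) = 1/(-174 + (21991/(-9569) + 10442/12745)) = 1/(-174 + (21991*(-1/9569) + 10442/12745)) = 1/(-174 + (-21991/9569 + 10442/12745)) = 1/(-174 - 180355797/121956905) = 1/(-21400857267/121956905) = -121956905/21400857267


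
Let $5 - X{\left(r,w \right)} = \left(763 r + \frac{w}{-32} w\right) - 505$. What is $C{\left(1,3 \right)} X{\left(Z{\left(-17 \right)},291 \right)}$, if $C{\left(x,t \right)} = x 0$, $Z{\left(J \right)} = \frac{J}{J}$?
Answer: $0$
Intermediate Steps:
$Z{\left(J \right)} = 1$
$X{\left(r,w \right)} = 510 - 763 r + \frac{w^{2}}{32}$ ($X{\left(r,w \right)} = 5 - \left(\left(763 r + \frac{w}{-32} w\right) - 505\right) = 5 - \left(\left(763 r + w \left(- \frac{1}{32}\right) w\right) - 505\right) = 5 - \left(\left(763 r + - \frac{w}{32} w\right) - 505\right) = 5 - \left(\left(763 r - \frac{w^{2}}{32}\right) - 505\right) = 5 - \left(-505 + 763 r - \frac{w^{2}}{32}\right) = 5 + \left(505 - 763 r + \frac{w^{2}}{32}\right) = 510 - 763 r + \frac{w^{2}}{32}$)
$C{\left(x,t \right)} = 0$
$C{\left(1,3 \right)} X{\left(Z{\left(-17 \right)},291 \right)} = 0 \left(510 - 763 + \frac{291^{2}}{32}\right) = 0 \left(510 - 763 + \frac{1}{32} \cdot 84681\right) = 0 \left(510 - 763 + \frac{84681}{32}\right) = 0 \cdot \frac{76585}{32} = 0$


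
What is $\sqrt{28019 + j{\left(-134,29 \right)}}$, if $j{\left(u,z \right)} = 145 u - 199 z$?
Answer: $\sqrt{2818} \approx 53.085$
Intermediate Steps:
$j{\left(u,z \right)} = - 199 z + 145 u$
$\sqrt{28019 + j{\left(-134,29 \right)}} = \sqrt{28019 + \left(\left(-199\right) 29 + 145 \left(-134\right)\right)} = \sqrt{28019 - 25201} = \sqrt{2818}$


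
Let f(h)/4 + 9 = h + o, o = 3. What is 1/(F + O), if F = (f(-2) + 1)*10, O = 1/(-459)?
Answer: -459/142291 ≈ -0.0032258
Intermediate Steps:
O = -1/459 ≈ -0.0021787
f(h) = -24 + 4*h (f(h) = -36 + 4*(h + 3) = -36 + 4*(3 + h) = -36 + (12 + 4*h) = -24 + 4*h)
F = -310 (F = ((-24 + 4*(-2)) + 1)*10 = ((-24 - 8) + 1)*10 = (-32 + 1)*10 = -31*10 = -310)
1/(F + O) = 1/(-310 - 1/459) = 1/(-142291/459) = -459/142291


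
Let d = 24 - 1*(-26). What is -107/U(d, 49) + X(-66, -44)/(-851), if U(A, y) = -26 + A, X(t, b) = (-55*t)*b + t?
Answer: 3743807/20424 ≈ 183.30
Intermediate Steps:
X(t, b) = t - 55*b*t (X(t, b) = -55*b*t + t = t - 55*b*t)
d = 50 (d = 24 + 26 = 50)
-107/U(d, 49) + X(-66, -44)/(-851) = -107/(-26 + 50) - 66*(1 - 55*(-44))/(-851) = -107/24 - 66*(1 + 2420)*(-1/851) = -107*1/24 - 66*2421*(-1/851) = -107/24 - 159786*(-1/851) = -107/24 + 159786/851 = 3743807/20424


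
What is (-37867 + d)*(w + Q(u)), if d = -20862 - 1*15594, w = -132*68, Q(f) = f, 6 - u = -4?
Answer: 666380018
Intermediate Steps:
u = 10 (u = 6 - 1*(-4) = 6 + 4 = 10)
w = -8976
d = -36456 (d = -20862 - 15594 = -36456)
(-37867 + d)*(w + Q(u)) = (-37867 - 36456)*(-8976 + 10) = -74323*(-8966) = 666380018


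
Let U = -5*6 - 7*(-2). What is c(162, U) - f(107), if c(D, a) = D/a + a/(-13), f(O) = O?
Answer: -12053/104 ≈ -115.89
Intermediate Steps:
U = -16 (U = -30 + 14 = -16)
c(D, a) = -a/13 + D/a (c(D, a) = D/a + a*(-1/13) = D/a - a/13 = -a/13 + D/a)
c(162, U) - f(107) = (-1/13*(-16) + 162/(-16)) - 1*107 = (16/13 + 162*(-1/16)) - 107 = (16/13 - 81/8) - 107 = -925/104 - 107 = -12053/104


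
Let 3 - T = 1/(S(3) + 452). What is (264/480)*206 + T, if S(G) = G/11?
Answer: 1157163/9950 ≈ 116.30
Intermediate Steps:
S(G) = G/11 (S(G) = G*(1/11) = G/11)
T = 14914/4975 (T = 3 - 1/((1/11)*3 + 452) = 3 - 1/(3/11 + 452) = 3 - 1/4975/11 = 3 - 1*11/4975 = 3 - 11/4975 = 14914/4975 ≈ 2.9978)
(264/480)*206 + T = (264/480)*206 + 14914/4975 = (264*(1/480))*206 + 14914/4975 = (11/20)*206 + 14914/4975 = 1133/10 + 14914/4975 = 1157163/9950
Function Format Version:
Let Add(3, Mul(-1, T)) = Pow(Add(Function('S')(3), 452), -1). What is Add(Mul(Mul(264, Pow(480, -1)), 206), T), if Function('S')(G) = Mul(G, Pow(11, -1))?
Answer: Rational(1157163, 9950) ≈ 116.30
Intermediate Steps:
Function('S')(G) = Mul(Rational(1, 11), G) (Function('S')(G) = Mul(G, Rational(1, 11)) = Mul(Rational(1, 11), G))
T = Rational(14914, 4975) (T = Add(3, Mul(-1, Pow(Add(Mul(Rational(1, 11), 3), 452), -1))) = Add(3, Mul(-1, Pow(Add(Rational(3, 11), 452), -1))) = Add(3, Mul(-1, Pow(Rational(4975, 11), -1))) = Add(3, Mul(-1, Rational(11, 4975))) = Add(3, Rational(-11, 4975)) = Rational(14914, 4975) ≈ 2.9978)
Add(Mul(Mul(264, Pow(480, -1)), 206), T) = Add(Mul(Mul(264, Pow(480, -1)), 206), Rational(14914, 4975)) = Add(Mul(Mul(264, Rational(1, 480)), 206), Rational(14914, 4975)) = Add(Mul(Rational(11, 20), 206), Rational(14914, 4975)) = Add(Rational(1133, 10), Rational(14914, 4975)) = Rational(1157163, 9950)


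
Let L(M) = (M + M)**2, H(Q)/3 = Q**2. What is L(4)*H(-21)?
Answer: 84672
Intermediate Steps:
H(Q) = 3*Q**2
L(M) = 4*M**2 (L(M) = (2*M)**2 = 4*M**2)
L(4)*H(-21) = (4*4**2)*(3*(-21)**2) = (4*16)*(3*441) = 64*1323 = 84672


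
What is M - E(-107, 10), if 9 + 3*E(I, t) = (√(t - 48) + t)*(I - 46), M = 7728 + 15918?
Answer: 24159 + 51*I*√38 ≈ 24159.0 + 314.39*I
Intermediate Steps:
M = 23646
E(I, t) = -3 + (-46 + I)*(t + √(-48 + t))/3 (E(I, t) = -3 + ((√(t - 48) + t)*(I - 46))/3 = -3 + ((√(-48 + t) + t)*(-46 + I))/3 = -3 + ((t + √(-48 + t))*(-46 + I))/3 = -3 + ((-46 + I)*(t + √(-48 + t)))/3 = -3 + (-46 + I)*(t + √(-48 + t))/3)
M - E(-107, 10) = 23646 - (-3 - 46/3*10 - 46*√(-48 + 10)/3 + (⅓)*(-107)*10 + (⅓)*(-107)*√(-48 + 10)) = 23646 - (-3 - 460/3 - 46*I*√38/3 - 1070/3 + (⅓)*(-107)*√(-38)) = 23646 - (-3 - 460/3 - 46*I*√38/3 - 1070/3 + (⅓)*(-107)*(I*√38)) = 23646 - (-3 - 460/3 - 46*I*√38/3 - 1070/3 - 107*I*√38/3) = 23646 - (-513 - 51*I*√38) = 23646 + (513 + 51*I*√38) = 24159 + 51*I*√38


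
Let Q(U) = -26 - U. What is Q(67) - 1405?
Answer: -1498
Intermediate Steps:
Q(67) - 1405 = (-26 - 1*67) - 1405 = (-26 - 67) - 1405 = -93 - 1405 = -1498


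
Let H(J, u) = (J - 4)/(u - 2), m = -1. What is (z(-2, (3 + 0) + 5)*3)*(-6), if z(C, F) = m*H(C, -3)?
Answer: 108/5 ≈ 21.600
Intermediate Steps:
H(J, u) = (-4 + J)/(-2 + u)
z(C, F) = -⅘ + C/5 (z(C, F) = -(-4 + C)/(-2 - 3) = -(-4 + C)/(-5) = -(-1)*(-4 + C)/5 = -(⅘ - C/5) = -⅘ + C/5)
(z(-2, (3 + 0) + 5)*3)*(-6) = ((-⅘ + (⅕)*(-2))*3)*(-6) = ((-⅘ - ⅖)*3)*(-6) = -6/5*3*(-6) = -18/5*(-6) = 108/5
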